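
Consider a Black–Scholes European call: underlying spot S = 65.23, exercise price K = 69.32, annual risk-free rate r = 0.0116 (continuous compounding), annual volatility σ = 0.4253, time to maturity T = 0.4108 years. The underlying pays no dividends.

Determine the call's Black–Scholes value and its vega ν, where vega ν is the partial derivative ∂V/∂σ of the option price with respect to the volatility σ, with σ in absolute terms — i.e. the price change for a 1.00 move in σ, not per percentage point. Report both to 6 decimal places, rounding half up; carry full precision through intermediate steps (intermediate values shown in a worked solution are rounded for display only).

price = 5.547592
ν = 16.639076

σ√T = 0.4253·√0.4108 = 0.272590
d₁ = (ln(S/K) + (r+σ²/2)T) / (σ√T) = (ln(65.23/69.32) + (0.0116+0.4253²/2)·0.4108) / 0.272590 = (-0.060814 + 0.041918) / 0.272590 = -0.069320
d₂ = d₁ − σ√T = -0.069320 − 0.272590 = -0.341910
e^{−rT} = e^{−0.0116·0.4108} = 0.995246
N(d₁) = 0.472368,  N(d₂) = 0.366209
Call price V = S·N(d₁) − K·e^{−rT}·N(d₂) = 30.812533 − 25.264940 = 5.547592
φ(d₁) = (1/√(2π))·e^{−d₁²/2} = 0.397985
ν = S·φ(d₁)·√T = 16.639076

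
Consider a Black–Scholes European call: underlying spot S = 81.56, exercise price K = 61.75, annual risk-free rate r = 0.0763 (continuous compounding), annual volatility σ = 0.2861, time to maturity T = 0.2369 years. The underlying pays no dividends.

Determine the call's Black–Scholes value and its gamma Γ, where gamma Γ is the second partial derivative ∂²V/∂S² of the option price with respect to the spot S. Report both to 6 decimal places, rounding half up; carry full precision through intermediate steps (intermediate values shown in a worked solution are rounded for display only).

σ√T = 0.2861·√0.2369 = 0.139252
d₁ = (ln(S/K) + (r+σ²/2)T) / (σ√T) = (ln(81.56/61.75) + (0.0763+0.2861²/2)·0.2369) / 0.139252 = (0.278245 + 0.027771) / 0.139252 = 2.197575
d₂ = d₁ − σ√T = 2.197575 − 0.139252 = 2.058323
e^{−rT} = e^{−0.0763·0.2369} = 0.982087
N(d₁) = 0.986010,  N(d₂) = 0.980220
Call price V = S·N(d₁) − K·e^{−rT}·N(d₂) = 80.418999 − 59.444358 = 20.974642
φ(d₁) = (1/√(2π))·e^{−d₁²/2} = 0.035664
Γ = φ(d₁) / (S·σ·√T) = 0.003140

price = 20.974642
Γ = 0.003140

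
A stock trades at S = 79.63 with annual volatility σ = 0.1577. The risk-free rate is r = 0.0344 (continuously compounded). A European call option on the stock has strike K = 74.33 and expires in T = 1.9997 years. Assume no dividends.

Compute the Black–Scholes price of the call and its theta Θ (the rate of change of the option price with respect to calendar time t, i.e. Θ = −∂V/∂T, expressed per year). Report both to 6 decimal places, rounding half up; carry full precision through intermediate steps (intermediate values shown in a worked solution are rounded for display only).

price = 12.950178
Θ = -3.013576

σ√T = 0.1577·√1.9997 = 0.223005
d₁ = (ln(S/K) + (r+σ²/2)T) / (σ√T) = (ln(79.63/74.33) + (0.0344+0.1577²/2)·1.9997) / 0.223005 = (0.068876 + 0.093655) / 0.223005 = 0.728825
d₂ = d₁ − σ√T = 0.728825 − 0.223005 = 0.505821
e^{−rT} = e^{−0.0344·1.9997} = 0.933523
N(d₁) = 0.766946,  N(d₂) = 0.693509
Call price V = S·N(d₁) − K·e^{−rT}·N(d₂) = 61.071889 − 48.121711 = 12.950178
φ(d₁) = (1/√(2π))·e^{−d₁²/2} = 0.305889
Θ = −S·φ(d₁)·σ/(2√T) − r·K·e^{−rT}·N(d₂) = −1.358190 − 1.655387 = -3.013576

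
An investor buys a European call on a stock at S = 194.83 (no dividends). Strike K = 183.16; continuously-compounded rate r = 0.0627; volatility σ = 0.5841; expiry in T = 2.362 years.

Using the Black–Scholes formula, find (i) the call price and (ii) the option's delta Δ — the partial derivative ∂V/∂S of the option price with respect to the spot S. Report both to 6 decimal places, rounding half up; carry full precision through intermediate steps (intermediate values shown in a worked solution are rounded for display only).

price = 81.099052
Δ = 0.752579

σ√T = 0.5841·√2.362 = 0.897692
d₁ = (ln(S/K) + (r+σ²/2)T) / (σ√T) = (ln(194.83/183.16) + (0.0627+0.5841²/2)·2.362) / 0.897692 = (0.061767 + 0.551022) / 0.897692 = 0.682628
d₂ = d₁ − σ√T = 0.682628 − 0.897692 = -0.215063
e^{−rT} = e^{−0.0627·2.362} = 0.862347
N(d₁) = 0.752579,  N(d₂) = 0.414859
Call price V = S·N(d₁) − K·e^{−rT}·N(d₂) = 146.624998 − 65.525947 = 81.099052
Δ = N(d₁) = 0.752579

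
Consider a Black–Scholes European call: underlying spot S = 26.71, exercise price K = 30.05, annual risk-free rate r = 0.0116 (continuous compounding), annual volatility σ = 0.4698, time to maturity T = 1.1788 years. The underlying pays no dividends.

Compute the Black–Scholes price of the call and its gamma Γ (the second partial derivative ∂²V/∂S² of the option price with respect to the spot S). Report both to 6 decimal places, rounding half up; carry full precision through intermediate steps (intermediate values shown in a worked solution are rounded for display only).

price = 4.321193
Γ = 0.029244

σ√T = 0.4698·√1.1788 = 0.510074
d₁ = (ln(S/K) + (r+σ²/2)T) / (σ√T) = (ln(26.71/30.05) + (0.0116+0.4698²/2)·1.1788) / 0.510074 = (-0.117825 + 0.143762) / 0.510074 = 0.050850
d₂ = d₁ − σ√T = 0.050850 − 0.510074 = -0.459224
e^{−rT} = e^{−0.0116·1.1788} = 0.986419
N(d₁) = 0.520277,  N(d₂) = 0.323037
Call price V = S·N(d₁) − K·e^{−rT}·N(d₂) = 13.896609 − 9.575416 = 4.321193
φ(d₁) = (1/√(2π))·e^{−d₁²/2} = 0.398427
Γ = φ(d₁) / (S·σ·√T) = 0.029244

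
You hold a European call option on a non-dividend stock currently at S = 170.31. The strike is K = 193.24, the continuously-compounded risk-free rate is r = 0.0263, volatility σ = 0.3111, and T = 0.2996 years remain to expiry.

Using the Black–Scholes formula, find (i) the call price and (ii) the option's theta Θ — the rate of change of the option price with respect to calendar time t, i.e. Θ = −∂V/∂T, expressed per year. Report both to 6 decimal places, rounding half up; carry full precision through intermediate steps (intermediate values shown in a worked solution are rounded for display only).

σ√T = 0.3111·√0.2996 = 0.170283
d₁ = (ln(S/K) + (r+σ²/2)T) / (σ√T) = (ln(170.31/193.24) + (0.0263+0.3111²/2)·0.2996) / 0.170283 = (-0.126313 + 0.022378) / 0.170283 = -0.610367
d₂ = d₁ − σ√T = -0.610367 − 0.170283 = -0.780650
e^{−rT} = e^{−0.0263·0.2996} = 0.992151
N(d₁) = 0.270809,  N(d₂) = 0.217504
Call price V = S·N(d₁) − K·e^{−rT}·N(d₂) = 46.121544 − 41.700642 = 4.420902
φ(d₁) = (1/√(2π))·e^{−d₁²/2} = 0.331141
Θ = −S·φ(d₁)·σ/(2√T) − r·K·e^{−rT}·N(d₂) = −16.026976 − 1.096727 = -17.123703

price = 4.420902
Θ = -17.123703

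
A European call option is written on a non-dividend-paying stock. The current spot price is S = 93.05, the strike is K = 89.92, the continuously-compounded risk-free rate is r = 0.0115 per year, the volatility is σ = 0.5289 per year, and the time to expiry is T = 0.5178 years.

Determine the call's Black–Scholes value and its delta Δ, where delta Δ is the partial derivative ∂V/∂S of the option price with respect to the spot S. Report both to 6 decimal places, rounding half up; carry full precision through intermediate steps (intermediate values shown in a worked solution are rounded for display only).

σ√T = 0.5289·√0.5178 = 0.380588
d₁ = (ln(S/K) + (r+σ²/2)T) / (σ√T) = (ln(93.05/89.92) + (0.0115+0.5289²/2)·0.5178) / 0.380588 = (0.034217 + 0.078378) / 0.380588 = 0.295845
d₂ = d₁ − σ√T = 0.295845 − 0.380588 = -0.084743
e^{−rT} = e^{−0.0115·0.5178} = 0.994063
N(d₁) = 0.616326,  N(d₂) = 0.466233
Call price V = S·N(d₁) − K·e^{−rT}·N(d₂) = 57.349096 − 41.674756 = 15.674340
Δ = N(d₁) = 0.616326

price = 15.674340
Δ = 0.616326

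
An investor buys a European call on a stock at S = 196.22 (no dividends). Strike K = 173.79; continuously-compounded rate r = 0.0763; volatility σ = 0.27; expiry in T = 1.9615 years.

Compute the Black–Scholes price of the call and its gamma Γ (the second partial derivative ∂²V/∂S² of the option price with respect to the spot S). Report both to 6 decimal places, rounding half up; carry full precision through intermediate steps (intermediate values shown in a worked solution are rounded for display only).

σ√T = 0.27·√1.9615 = 0.378145
d₁ = (ln(S/K) + (r+σ²/2)T) / (σ√T) = (ln(196.22/173.79) + (0.0763+0.27²/2)·1.9615) / 0.378145 = (0.121389 + 0.221159) / 0.378145 = 0.905865
d₂ = d₁ − σ√T = 0.905865 − 0.378145 = 0.527720
e^{−rT} = e^{−0.0763·1.9615} = 0.860999
N(d₁) = 0.817496,  N(d₂) = 0.701153
Call price V = S·N(d₁) − K·e^{−rT}·N(d₂) = 160.409127 − 104.915622 = 55.493505
φ(d₁) = (1/√(2π))·e^{−d₁²/2} = 0.264680
Γ = φ(d₁) / (S·σ·√T) = 0.003567

price = 55.493505
Γ = 0.003567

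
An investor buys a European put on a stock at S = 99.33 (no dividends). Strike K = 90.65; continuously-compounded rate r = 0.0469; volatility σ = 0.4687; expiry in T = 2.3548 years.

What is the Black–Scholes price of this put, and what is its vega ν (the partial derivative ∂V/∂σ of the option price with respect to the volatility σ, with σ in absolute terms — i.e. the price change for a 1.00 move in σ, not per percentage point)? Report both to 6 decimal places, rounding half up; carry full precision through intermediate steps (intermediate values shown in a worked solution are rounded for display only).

price = 17.215345
ν = 49.538010

σ√T = 0.4687·√2.3548 = 0.719237
d₁ = (ln(S/K) + (r+σ²/2)T) / (σ√T) = (ln(99.33/90.65) + (0.0469+0.4687²/2)·2.3548) / 0.719237 = (0.091442 + 0.369091) / 0.719237 = 0.640307
d₂ = d₁ − σ√T = 0.640307 − 0.719237 = -0.078930
e^{−rT} = e^{−0.0469·2.3548} = 0.895440
N(−d₁) = 0.260986,  N(−d₂) = 0.531456
Put price V = K·e^{−rT}·N(−d₂) − S·N(−d₁) = 43.139124 − 25.923779 = 17.215345
φ(d₁) = (1/√(2π))·e^{−d₁²/2} = 0.324998
ν = S·φ(d₁)·√T = 49.538010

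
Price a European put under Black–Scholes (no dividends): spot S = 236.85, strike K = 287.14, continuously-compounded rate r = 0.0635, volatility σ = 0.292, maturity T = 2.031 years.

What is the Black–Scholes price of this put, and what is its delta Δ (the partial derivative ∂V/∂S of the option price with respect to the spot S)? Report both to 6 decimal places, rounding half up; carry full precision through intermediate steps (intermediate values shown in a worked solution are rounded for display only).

σ√T = 0.292·√2.031 = 0.416138
d₁ = (ln(S/K) + (r+σ²/2)T) / (σ√T) = (ln(236.85/287.14) + (0.0635+0.292²/2)·2.031) / 0.416138 = (-0.192543 + 0.215554) / 0.416138 = 0.055297
d₂ = d₁ − σ√T = 0.055297 − 0.416138 = -0.360841
e^{−rT} = e^{−0.0635·2.031} = 0.879002
N(−d₁) = 0.477951,  N(−d₂) = 0.640891
Put price V = K·e^{−rT}·N(−d₂) − S·N(−d₁) = 161.758665 − 113.202674 = 48.555991
Δ = −N(−d₁) = -0.477951

price = 48.555991
Δ = -0.477951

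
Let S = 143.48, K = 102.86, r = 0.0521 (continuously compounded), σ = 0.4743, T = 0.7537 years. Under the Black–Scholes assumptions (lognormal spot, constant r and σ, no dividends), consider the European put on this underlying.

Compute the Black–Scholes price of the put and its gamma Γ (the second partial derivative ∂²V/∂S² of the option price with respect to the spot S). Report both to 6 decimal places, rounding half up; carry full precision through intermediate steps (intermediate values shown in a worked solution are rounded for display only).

σ√T = 0.4743·√0.7537 = 0.411768
d₁ = (ln(S/K) + (r+σ²/2)T) / (σ√T) = (ln(143.48/102.86) + (0.0521+0.4743²/2)·0.7537) / 0.411768 = (0.332827 + 0.124044) / 0.411768 = 1.109535
d₂ = d₁ − σ√T = 1.109535 − 0.411768 = 0.697768
e^{−rT} = e^{−0.0521·0.7537} = 0.961493
N(−d₁) = 0.133600,  N(−d₂) = 0.242661
Put price V = K·e^{−rT}·N(−d₂) − S·N(−d₁) = 23.999004 − 19.168877 = 4.830127
φ(d₁) = (1/√(2π))·e^{−d₁²/2} = 0.215569
Γ = φ(d₁) / (S·σ·√T) = 0.003649

price = 4.830127
Γ = 0.003649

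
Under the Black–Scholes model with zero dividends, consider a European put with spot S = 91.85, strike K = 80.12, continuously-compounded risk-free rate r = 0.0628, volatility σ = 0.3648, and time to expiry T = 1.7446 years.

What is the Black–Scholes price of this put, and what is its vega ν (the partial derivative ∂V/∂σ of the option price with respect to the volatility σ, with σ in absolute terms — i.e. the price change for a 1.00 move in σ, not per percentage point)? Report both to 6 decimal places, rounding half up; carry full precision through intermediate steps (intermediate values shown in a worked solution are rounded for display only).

price = 7.496452
ν = 36.482505

σ√T = 0.3648·√1.7446 = 0.481840
d₁ = (ln(S/K) + (r+σ²/2)T) / (σ√T) = (ln(91.85/80.12) + (0.0628+0.3648²/2)·1.7446) / 0.481840 = (0.136631 + 0.225646) / 0.481840 = 0.751862
d₂ = d₁ − σ√T = 0.751862 − 0.481840 = 0.270022
e^{−rT} = e^{−0.0628·1.7446} = 0.896228
N(−d₁) = 0.226067,  N(−d₂) = 0.393572
Put price V = K·e^{−rT}·N(−d₂) − S·N(−d₁) = 28.260713 − 20.764261 = 7.496452
φ(d₁) = (1/√(2π))·e^{−d₁²/2} = 0.300717
ν = S·φ(d₁)·√T = 36.482505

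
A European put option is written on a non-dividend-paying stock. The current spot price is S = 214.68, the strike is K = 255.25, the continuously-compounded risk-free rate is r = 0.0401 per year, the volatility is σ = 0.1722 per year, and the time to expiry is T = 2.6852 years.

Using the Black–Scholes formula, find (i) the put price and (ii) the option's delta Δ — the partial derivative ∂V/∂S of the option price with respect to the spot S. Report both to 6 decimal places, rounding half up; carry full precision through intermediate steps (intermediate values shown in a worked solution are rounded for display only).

price = 32.819583
Δ = -0.536153

σ√T = 0.1722·√2.6852 = 0.282177
d₁ = (ln(S/K) + (r+σ²/2)T) / (σ√T) = (ln(214.68/255.25) + (0.0401+0.1722²/2)·2.6852) / 0.282177 = (-0.173095 + 0.147488) / 0.282177 = -0.090746
d₂ = d₁ − σ√T = -0.090746 − 0.282177 = -0.372923
e^{−rT} = e^{−0.0401·2.6852} = 0.897918
N(−d₁) = 0.536153,  N(−d₂) = 0.645397
Put price V = K·e^{−rT}·N(−d₂) − S·N(−d₁) = 147.920882 − 115.101300 = 32.819583
Δ = −N(−d₁) = -0.536153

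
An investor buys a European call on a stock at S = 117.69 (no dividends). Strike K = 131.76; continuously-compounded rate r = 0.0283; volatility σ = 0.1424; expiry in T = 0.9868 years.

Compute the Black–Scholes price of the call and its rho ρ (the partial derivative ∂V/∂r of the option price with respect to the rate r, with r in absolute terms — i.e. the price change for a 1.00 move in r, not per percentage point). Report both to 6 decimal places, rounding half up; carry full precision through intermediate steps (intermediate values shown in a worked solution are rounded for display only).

price = 2.921768
ρ = 31.725052

σ√T = 0.1424·√0.9868 = 0.141457
d₁ = (ln(S/K) + (r+σ²/2)T) / (σ√T) = (ln(117.69/131.76) + (0.0283+0.1424²/2)·0.9868) / 0.141457 = (-0.112928 + 0.037931) / 0.141457 = -0.530172
d₂ = d₁ − σ√T = -0.530172 − 0.141457 = -0.671629
e^{−rT} = e^{−0.0283·0.9868} = 0.972460
N(d₁) = 0.297996,  N(d₂) = 0.250910
Call price V = S·N(d₁) − K·e^{−rT}·N(d₂) = 35.071192 − 32.149424 = 2.921768
ρ = K·T·e^{−rT}·N(d₂) = 31.725052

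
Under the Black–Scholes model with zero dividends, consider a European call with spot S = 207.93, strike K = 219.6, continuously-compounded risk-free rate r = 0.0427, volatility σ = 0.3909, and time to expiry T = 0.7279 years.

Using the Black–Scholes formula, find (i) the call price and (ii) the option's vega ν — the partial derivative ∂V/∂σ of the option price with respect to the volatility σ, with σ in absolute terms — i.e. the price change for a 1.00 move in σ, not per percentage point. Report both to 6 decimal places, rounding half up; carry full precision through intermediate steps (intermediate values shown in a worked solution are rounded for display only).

price = 25.458836
ν = 70.445447

σ√T = 0.3909·√0.7279 = 0.333504
d₁ = (ln(S/K) + (r+σ²/2)T) / (σ√T) = (ln(207.93/219.6) + (0.0427+0.3909²/2)·0.7279) / 0.333504 = (-0.054606 + 0.086694) / 0.333504 = 0.096214
d₂ = d₁ − σ√T = 0.096214 − 0.333504 = -0.237291
e^{−rT} = e^{−0.0427·0.7279} = 0.969397
N(d₁) = 0.538325,  N(d₂) = 0.406216
Call price V = S·N(d₁) − K·e^{−rT}·N(d₂) = 111.933828 − 86.474993 = 25.458836
φ(d₁) = (1/√(2π))·e^{−d₁²/2} = 0.397100
ν = S·φ(d₁)·√T = 70.445447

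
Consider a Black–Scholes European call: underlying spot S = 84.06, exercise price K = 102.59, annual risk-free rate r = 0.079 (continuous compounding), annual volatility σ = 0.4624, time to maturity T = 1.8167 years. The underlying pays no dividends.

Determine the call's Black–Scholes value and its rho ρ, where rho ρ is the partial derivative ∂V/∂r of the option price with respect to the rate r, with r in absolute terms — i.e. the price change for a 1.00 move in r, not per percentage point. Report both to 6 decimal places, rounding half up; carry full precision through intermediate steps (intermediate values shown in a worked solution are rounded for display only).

price = 18.830761
ρ = 55.576637

σ√T = 0.4624·√1.8167 = 0.623246
d₁ = (ln(S/K) + (r+σ²/2)T) / (σ√T) = (ln(84.06/102.59) + (0.079+0.4624²/2)·1.8167) / 0.623246 = (-0.199210 + 0.337737) / 0.623246 = 0.222268
d₂ = d₁ − σ√T = 0.222268 − 0.623246 = -0.400978
e^{−rT} = e^{−0.079·1.8167} = 0.866304
N(d₁) = 0.587947,  N(d₂) = 0.344218
Call price V = S·N(d₁) − K·e^{−rT}·N(d₂) = 49.422844 − 30.592083 = 18.830761
ρ = K·T·e^{−rT}·N(d₂) = 55.576637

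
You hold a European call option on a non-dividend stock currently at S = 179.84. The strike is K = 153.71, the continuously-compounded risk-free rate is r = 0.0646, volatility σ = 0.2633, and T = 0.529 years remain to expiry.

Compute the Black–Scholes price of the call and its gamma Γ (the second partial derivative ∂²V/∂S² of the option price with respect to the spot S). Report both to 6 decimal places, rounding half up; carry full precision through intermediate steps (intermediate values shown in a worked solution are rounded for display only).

price = 33.902877
Γ = 0.006367

σ√T = 0.2633·√0.529 = 0.191504
d₁ = (ln(S/K) + (r+σ²/2)T) / (σ√T) = (ln(179.84/153.71) + (0.0646+0.2633²/2)·0.529) / 0.191504 = (0.157000 + 0.052510) / 0.191504 = 1.094023
d₂ = d₁ − σ√T = 1.094023 − 0.191504 = 0.902519
e^{−rT} = e^{−0.0646·0.529} = 0.966404
N(d₁) = 0.863028,  N(d₂) = 0.816609
Call price V = S·N(d₁) − K·e^{−rT}·N(d₂) = 155.206882 − 121.304005 = 33.902877
φ(d₁) = (1/√(2π))·e^{−d₁²/2} = 0.219285
Γ = φ(d₁) / (S·σ·√T) = 0.006367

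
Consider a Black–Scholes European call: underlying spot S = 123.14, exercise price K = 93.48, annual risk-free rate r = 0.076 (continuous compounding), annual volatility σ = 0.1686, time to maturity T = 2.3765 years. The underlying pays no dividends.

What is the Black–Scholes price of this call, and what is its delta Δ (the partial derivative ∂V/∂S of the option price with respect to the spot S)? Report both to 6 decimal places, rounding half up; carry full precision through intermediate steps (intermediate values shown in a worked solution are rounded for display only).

σ√T = 0.1686·√2.3765 = 0.259912
d₁ = (ln(S/K) + (r+σ²/2)T) / (σ√T) = (ln(123.14/93.48) + (0.076+0.1686²/2)·2.3765) / 0.259912 = (0.275574 + 0.214391) / 0.259912 = 1.885120
d₂ = d₁ − σ√T = 1.885120 − 0.259912 = 1.625208
e^{−rT} = e^{−0.076·2.3765} = 0.834758
N(d₁) = 0.970293,  N(d₂) = 0.947941
Call price V = S·N(d₁) − K·e^{−rT}·N(d₂) = 119.481905 − 73.970798 = 45.511107
Δ = N(d₁) = 0.970293

price = 45.511107
Δ = 0.970293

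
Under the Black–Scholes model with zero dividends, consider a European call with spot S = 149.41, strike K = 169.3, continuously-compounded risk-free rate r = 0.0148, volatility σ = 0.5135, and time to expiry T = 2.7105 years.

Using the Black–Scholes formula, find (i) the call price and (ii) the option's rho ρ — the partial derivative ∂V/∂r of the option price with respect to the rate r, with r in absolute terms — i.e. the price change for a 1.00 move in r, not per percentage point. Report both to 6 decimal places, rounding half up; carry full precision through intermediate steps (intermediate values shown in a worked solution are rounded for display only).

σ√T = 0.5135·√2.7105 = 0.845406
d₁ = (ln(S/K) + (r+σ²/2)T) / (σ√T) = (ln(149.41/169.3) + (0.0148+0.5135²/2)·2.7105) / 0.845406 = (-0.124978 + 0.397471) / 0.845406 = 0.322322
d₂ = d₁ − σ√T = 0.322322 − 0.845406 = -0.523084
e^{−rT} = e^{−0.0148·2.7105} = 0.960679
N(d₁) = 0.626396,  N(d₂) = 0.300458
Call price V = S·N(d₁) − K·e^{−rT}·N(d₂) = 93.589758 − 48.867347 = 44.722411
ρ = K·T·e^{−rT}·N(d₂) = 132.454944

price = 44.722411
ρ = 132.454944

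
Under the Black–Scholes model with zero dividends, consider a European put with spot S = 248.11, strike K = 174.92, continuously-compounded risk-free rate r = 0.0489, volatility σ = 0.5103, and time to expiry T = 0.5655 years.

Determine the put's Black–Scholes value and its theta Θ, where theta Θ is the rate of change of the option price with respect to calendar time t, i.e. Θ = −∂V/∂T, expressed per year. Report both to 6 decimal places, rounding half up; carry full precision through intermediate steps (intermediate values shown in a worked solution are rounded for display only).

σ√T = 0.5103·√0.5655 = 0.383744
d₁ = (ln(S/K) + (r+σ²/2)T) / (σ√T) = (ln(248.11/174.92) + (0.0489+0.5103²/2)·0.5655) / 0.383744 = (0.349543 + 0.101283) / 0.383744 = 1.174809
d₂ = d₁ − σ√T = 1.174809 − 0.383744 = 0.791065
e^{−rT} = e^{−0.0489·0.5655} = 0.972726
N(−d₁) = 0.120036,  N(−d₂) = 0.214453
Put price V = K·e^{−rT}·N(−d₂) − S·N(−d₁) = 36.489020 − 29.782018 = 6.707001
φ(d₁) = (1/√(2π))·e^{−d₁²/2} = 0.200082
Θ = −S·φ(d₁)·σ/(2√T) + r·K·e^{−rT}·N(−d₂) = −16.843490 + 1.784313 = -15.059177

price = 6.707001
Θ = -15.059177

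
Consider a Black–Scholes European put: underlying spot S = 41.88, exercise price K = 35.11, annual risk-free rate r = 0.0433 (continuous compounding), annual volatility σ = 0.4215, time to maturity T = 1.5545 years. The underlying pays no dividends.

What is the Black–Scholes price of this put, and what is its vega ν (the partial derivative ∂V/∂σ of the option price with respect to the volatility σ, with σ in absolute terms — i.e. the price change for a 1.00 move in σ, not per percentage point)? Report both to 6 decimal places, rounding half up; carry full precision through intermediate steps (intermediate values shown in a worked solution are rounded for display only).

σ√T = 0.4215·√1.5545 = 0.525524
d₁ = (ln(S/K) + (r+σ²/2)T) / (σ√T) = (ln(41.88/35.11) + (0.0433+0.4215²/2)·1.5545) / 0.525524 = (0.176322 + 0.205398) / 0.525524 = 0.726361
d₂ = d₁ − σ√T = 0.726361 − 0.525524 = 0.200836
e^{−rT} = e^{−0.0433·1.5545} = 0.934905
N(−d₁) = 0.233809,  N(−d₂) = 0.420413
Put price V = K·e^{−rT}·N(−d₂) − S·N(−d₁) = 13.799872 − 9.791916 = 4.007956
φ(d₁) = (1/√(2π))·e^{−d₁²/2} = 0.306438
ν = S·φ(d₁)·√T = 16.000933

price = 4.007956
ν = 16.000933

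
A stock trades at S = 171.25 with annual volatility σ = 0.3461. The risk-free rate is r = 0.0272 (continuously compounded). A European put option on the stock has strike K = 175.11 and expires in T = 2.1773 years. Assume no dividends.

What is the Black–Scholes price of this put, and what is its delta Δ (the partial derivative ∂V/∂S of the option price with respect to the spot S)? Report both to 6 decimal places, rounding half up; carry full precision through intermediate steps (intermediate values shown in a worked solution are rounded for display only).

price = 30.870814
Δ = -0.371582

σ√T = 0.3461·√2.1773 = 0.510694
d₁ = (ln(S/K) + (r+σ²/2)T) / (σ√T) = (ln(171.25/175.11) + (0.0272+0.3461²/2)·2.1773) / 0.510694 = (-0.022290 + 0.189627) / 0.510694 = 0.327666
d₂ = d₁ − σ√T = 0.327666 − 0.510694 = -0.183028
e^{−rT} = e^{−0.0272·2.1773} = 0.942497
N(−d₁) = 0.371582,  N(−d₂) = 0.572612
Put price V = K·e^{−rT}·N(−d₂) − S·N(−d₁) = 94.504274 − 63.633460 = 30.870814
Δ = −N(−d₁) = -0.371582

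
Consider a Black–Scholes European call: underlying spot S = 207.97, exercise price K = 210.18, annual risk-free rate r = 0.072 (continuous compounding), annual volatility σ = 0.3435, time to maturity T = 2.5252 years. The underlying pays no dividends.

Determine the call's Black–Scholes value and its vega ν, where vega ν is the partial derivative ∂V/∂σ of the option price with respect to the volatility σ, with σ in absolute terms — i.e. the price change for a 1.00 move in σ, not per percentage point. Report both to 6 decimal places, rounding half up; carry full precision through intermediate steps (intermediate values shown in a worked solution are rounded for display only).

σ√T = 0.3435·√2.5252 = 0.545852
d₁ = (ln(S/K) + (r+σ²/2)T) / (σ√T) = (ln(207.97/210.18) + (0.072+0.3435²/2)·2.5252) / 0.545852 = (-0.010570 + 0.330791) / 0.545852 = 0.586645
d₂ = d₁ − σ√T = 0.586645 − 0.545852 = 0.040793
e^{−rT} = e^{−0.072·2.5252} = 0.833756
N(d₁) = 0.721279,  N(d₂) = 0.516270
Call price V = S·N(d₁) − K·e^{−rT}·N(d₂) = 150.004352 − 90.470480 = 59.533873
φ(d₁) = (1/√(2π))·e^{−d₁²/2} = 0.335876
ν = S·φ(d₁)·√T = 111.001029

price = 59.533873
ν = 111.001029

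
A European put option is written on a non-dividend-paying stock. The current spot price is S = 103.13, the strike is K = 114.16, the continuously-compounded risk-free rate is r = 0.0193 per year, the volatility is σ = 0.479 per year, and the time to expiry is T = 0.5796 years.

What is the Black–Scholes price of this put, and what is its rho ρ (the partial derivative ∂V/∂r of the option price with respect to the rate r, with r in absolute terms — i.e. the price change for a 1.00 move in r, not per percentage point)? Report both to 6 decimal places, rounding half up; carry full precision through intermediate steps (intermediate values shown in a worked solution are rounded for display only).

price = 20.979235
ρ = -43.610498

σ√T = 0.479·√0.5796 = 0.364670
d₁ = (ln(S/K) + (r+σ²/2)T) / (σ√T) = (ln(103.13/114.16) + (0.0193+0.479²/2)·0.5796) / 0.364670 = (-0.101611 + 0.077678) / 0.364670 = -0.065628
d₂ = d₁ − σ√T = -0.065628 − 0.364670 = -0.430297
e^{−rT} = e^{−0.0193·0.5796} = 0.988876
N(−d₁) = 0.526163,  N(−d₂) = 0.666510
Put price V = K·e^{−rT}·N(−d₂) − S·N(−d₁) = 75.242405 − 54.263170 = 20.979235
ρ = −K·T·e^{−rT}·N(−d₂) = -43.610498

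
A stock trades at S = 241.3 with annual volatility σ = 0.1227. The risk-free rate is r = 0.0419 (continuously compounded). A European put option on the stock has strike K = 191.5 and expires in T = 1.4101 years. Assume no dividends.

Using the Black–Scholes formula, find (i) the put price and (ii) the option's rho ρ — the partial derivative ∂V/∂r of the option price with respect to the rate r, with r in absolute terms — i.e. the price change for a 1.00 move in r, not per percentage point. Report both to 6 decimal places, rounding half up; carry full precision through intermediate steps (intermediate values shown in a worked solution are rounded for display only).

price = 0.263255
ρ = -6.996038

σ√T = 0.1227·√1.4101 = 0.145703
d₁ = (ln(S/K) + (r+σ²/2)T) / (σ√T) = (ln(241.3/191.5) + (0.0419+0.1227²/2)·1.4101) / 0.145703 = (0.231153 + 0.069698) / 0.145703 = 2.064819
d₂ = d₁ − σ√T = 2.064819 − 0.145703 = 1.919116
e^{−rT} = e^{−0.0419·1.4101} = 0.942628
N(−d₁) = 0.019470,  N(−d₂) = 0.027485
Put price V = K·e^{−rT}·N(−d₂) − S·N(−d₁) = 4.961377 − 4.698122 = 0.263255
ρ = −K·T·e^{−rT}·N(−d₂) = -6.996038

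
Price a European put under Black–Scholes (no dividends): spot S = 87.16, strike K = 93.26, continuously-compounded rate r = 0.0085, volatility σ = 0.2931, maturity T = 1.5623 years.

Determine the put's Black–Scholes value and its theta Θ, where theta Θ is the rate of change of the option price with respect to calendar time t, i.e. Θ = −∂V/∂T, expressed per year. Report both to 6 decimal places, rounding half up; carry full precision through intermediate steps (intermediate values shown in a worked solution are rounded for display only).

price = 15.598061
Θ = -3.581706

σ√T = 0.2931·√1.5623 = 0.366352
d₁ = (ln(S/K) + (r+σ²/2)T) / (σ√T) = (ln(87.16/93.26) + (0.0085+0.2931²/2)·1.5623) / 0.366352 = (-0.067646 + 0.080386) / 0.366352 = 0.034777
d₂ = d₁ − σ√T = 0.034777 − 0.366352 = -0.331575
e^{−rT} = e^{−0.0085·1.5623} = 0.986808
N(−d₁) = 0.486129,  N(−d₂) = 0.629895
Put price V = K·e^{−rT}·N(−d₂) − S·N(−d₁) = 57.969056 − 42.370995 = 15.598061
φ(d₁) = (1/√(2π))·e^{−d₁²/2} = 0.398701
Θ = −S·φ(d₁)·σ/(2√T) + r·K·e^{−rT}·N(−d₂) = −4.074443 + 0.492737 = -3.581706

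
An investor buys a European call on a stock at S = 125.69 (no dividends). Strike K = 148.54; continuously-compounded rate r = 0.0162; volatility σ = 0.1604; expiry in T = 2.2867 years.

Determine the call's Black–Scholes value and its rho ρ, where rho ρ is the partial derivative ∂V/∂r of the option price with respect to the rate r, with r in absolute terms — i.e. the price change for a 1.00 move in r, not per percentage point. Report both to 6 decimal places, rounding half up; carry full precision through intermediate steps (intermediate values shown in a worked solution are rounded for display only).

σ√T = 0.1604·√2.2867 = 0.242554
d₁ = (ln(S/K) + (r+σ²/2)T) / (σ√T) = (ln(125.69/148.54) + (0.0162+0.1604²/2)·2.2867) / 0.242554 = (-0.167036 + 0.066461) / 0.242554 = -0.414649
d₂ = d₁ − σ√T = -0.414649 − 0.242554 = -0.657203
e^{−rT} = e^{−0.0162·2.2867} = 0.963633
N(d₁) = 0.339199,  N(d₂) = 0.255525
Call price V = S·N(d₁) − K·e^{−rT}·N(d₂) = 42.633977 − 36.575373 = 6.058605
ρ = K·T·e^{−rT}·N(d₂) = 83.636904

price = 6.058605
ρ = 83.636904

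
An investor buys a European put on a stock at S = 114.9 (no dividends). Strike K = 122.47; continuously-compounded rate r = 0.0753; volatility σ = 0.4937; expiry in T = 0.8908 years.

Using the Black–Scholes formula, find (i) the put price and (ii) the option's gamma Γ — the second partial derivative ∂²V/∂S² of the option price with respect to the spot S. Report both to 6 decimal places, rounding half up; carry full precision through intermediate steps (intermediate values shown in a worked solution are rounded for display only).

price = 20.945630
Γ = 0.007240

σ√T = 0.4937·√0.8908 = 0.465965
d₁ = (ln(S/K) + (r+σ²/2)T) / (σ√T) = (ln(114.9/122.47) + (0.0753+0.4937²/2)·0.8908) / 0.465965 = (-0.063804 + 0.175639) / 0.465965 = 0.240007
d₂ = d₁ − σ√T = 0.240007 − 0.465965 = -0.225958
e^{−rT} = e^{−0.0753·0.8908} = 0.935123
N(−d₁) = 0.405162,  N(−d₂) = 0.589383
Put price V = K·e^{−rT}·N(−d₂) − S·N(−d₁) = 67.498778 − 46.553148 = 20.945630
φ(d₁) = (1/√(2π))·e^{−d₁²/2} = 0.387616
Γ = φ(d₁) / (S·σ·√T) = 0.007240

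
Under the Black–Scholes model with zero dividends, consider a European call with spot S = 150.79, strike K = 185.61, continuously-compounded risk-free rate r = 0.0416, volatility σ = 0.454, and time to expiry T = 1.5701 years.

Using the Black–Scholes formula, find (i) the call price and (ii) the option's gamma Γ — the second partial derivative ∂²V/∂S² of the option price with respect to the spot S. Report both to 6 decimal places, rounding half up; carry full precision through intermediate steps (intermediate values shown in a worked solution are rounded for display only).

price = 25.909388
Γ = 0.004648

σ√T = 0.454·√1.5701 = 0.568878
d₁ = (ln(S/K) + (r+σ²/2)T) / (σ√T) = (ln(150.79/185.61) + (0.0416+0.454²/2)·1.5701) / 0.568878 = (-0.207760 + 0.227128) / 0.568878 = 0.034046
d₂ = d₁ − σ√T = 0.034046 − 0.568878 = -0.534833
e^{−rT} = e^{−0.0416·1.5701} = 0.936771
N(d₁) = 0.513580,  N(d₂) = 0.296383
Call price V = S·N(d₁) − K·e^{−rT}·N(d₂) = 77.442686 − 51.533297 = 25.909388
φ(d₁) = (1/√(2π))·e^{−d₁²/2} = 0.398711
Γ = φ(d₁) / (S·σ·√T) = 0.004648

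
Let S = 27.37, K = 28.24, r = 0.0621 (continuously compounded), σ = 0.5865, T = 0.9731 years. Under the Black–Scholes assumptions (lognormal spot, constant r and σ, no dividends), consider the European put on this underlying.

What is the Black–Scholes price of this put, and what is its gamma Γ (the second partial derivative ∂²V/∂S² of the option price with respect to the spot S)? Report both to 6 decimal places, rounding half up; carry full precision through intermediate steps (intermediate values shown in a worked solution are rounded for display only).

price = 5.755406
Γ = 0.023781

σ√T = 0.5865·√0.9731 = 0.578558
d₁ = (ln(S/K) + (r+σ²/2)T) / (σ√T) = (ln(27.37/28.24) + (0.0621+0.5865²/2)·0.9731) / 0.578558 = (-0.031292 + 0.227794) / 0.578558 = 0.339641
d₂ = d₁ − σ√T = 0.339641 − 0.578558 = -0.238916
e^{−rT} = e^{−0.0621·0.9731} = 0.941360
N(−d₁) = 0.367063,  N(−d₂) = 0.594415
Put price V = K·e^{−rT}·N(−d₂) − S·N(−d₁) = 15.801929 − 10.046522 = 5.755406
φ(d₁) = (1/√(2π))·e^{−d₁²/2} = 0.376583
Γ = φ(d₁) / (S·σ·√T) = 0.023781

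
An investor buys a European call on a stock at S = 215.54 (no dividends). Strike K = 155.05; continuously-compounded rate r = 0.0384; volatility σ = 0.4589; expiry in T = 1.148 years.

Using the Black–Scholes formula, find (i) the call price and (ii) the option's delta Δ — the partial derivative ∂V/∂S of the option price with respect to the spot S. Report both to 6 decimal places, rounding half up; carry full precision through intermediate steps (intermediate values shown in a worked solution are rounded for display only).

price = 78.322830
Δ = 0.842657

σ√T = 0.4589·√1.148 = 0.491687
d₁ = (ln(S/K) + (r+σ²/2)T) / (σ√T) = (ln(215.54/155.05) + (0.0384+0.4589²/2)·1.148) / 0.491687 = (0.329399 + 0.164961) / 0.491687 = 1.005436
d₂ = d₁ − σ√T = 1.005436 − 0.491687 = 0.513749
e^{−rT} = e^{−0.0384·1.148} = 0.956874
N(d₁) = 0.842657,  N(d₂) = 0.696286
Call price V = S·N(d₁) − K·e^{−rT}·N(d₂) = 181.626202 − 103.303372 = 78.322830
Δ = N(d₁) = 0.842657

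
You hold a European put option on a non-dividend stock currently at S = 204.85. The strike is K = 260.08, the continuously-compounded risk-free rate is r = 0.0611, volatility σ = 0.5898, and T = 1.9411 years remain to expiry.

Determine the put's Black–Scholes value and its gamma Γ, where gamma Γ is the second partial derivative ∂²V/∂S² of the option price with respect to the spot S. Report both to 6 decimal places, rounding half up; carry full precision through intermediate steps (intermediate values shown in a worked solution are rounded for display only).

σ√T = 0.5898·√1.9411 = 0.821729
d₁ = (ln(S/K) + (r+σ²/2)T) / (σ√T) = (ln(204.85/260.08) + (0.0611+0.5898²/2)·1.9411) / 0.821729 = (-0.238711 + 0.456221) / 0.821729 = 0.264697
d₂ = d₁ − σ√T = 0.264697 − 0.821729 = -0.557032
e^{−rT} = e^{−0.0611·1.9411} = 0.888162
N(−d₁) = 0.395621,  N(−d₂) = 0.711247
Put price V = K·e^{−rT}·N(−d₂) − S·N(−d₁) = 164.293241 − 81.043041 = 83.250200
φ(d₁) = (1/√(2π))·e^{−d₁²/2} = 0.385208
Γ = φ(d₁) / (S·σ·√T) = 0.002288

price = 83.250200
Γ = 0.002288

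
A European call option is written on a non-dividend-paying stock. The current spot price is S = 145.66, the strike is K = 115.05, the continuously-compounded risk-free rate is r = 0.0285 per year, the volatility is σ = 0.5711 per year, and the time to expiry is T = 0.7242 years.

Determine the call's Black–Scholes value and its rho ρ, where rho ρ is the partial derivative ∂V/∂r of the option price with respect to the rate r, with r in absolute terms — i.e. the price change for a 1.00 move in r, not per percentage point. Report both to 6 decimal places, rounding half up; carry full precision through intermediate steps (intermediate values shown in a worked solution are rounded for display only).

price = 44.571270
ρ = 49.960075

σ√T = 0.5711·√0.7242 = 0.486006
d₁ = (ln(S/K) + (r+σ²/2)T) / (σ√T) = (ln(145.66/115.05) + (0.0285+0.5711²/2)·0.7242) / 0.486006 = (0.235908 + 0.138741) / 0.486006 = 0.770873
d₂ = d₁ − σ√T = 0.770873 − 0.486006 = 0.284867
e^{−rT} = e^{−0.0285·0.7242} = 0.979572
N(d₁) = 0.779609,  N(d₂) = 0.612127
Call price V = S·N(d₁) − K·e^{−rT}·N(d₂) = 113.557841 − 68.986571 = 44.571270
ρ = K·T·e^{−rT}·N(d₂) = 49.960075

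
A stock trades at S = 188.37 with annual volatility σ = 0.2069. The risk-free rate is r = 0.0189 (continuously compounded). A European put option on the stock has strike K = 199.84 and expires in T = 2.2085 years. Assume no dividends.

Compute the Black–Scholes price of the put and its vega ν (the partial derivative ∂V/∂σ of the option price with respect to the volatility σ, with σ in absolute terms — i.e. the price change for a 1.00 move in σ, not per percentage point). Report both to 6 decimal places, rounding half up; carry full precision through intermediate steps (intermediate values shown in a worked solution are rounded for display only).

σ√T = 0.2069·√2.2085 = 0.307475
d₁ = (ln(S/K) + (r+σ²/2)T) / (σ√T) = (ln(188.37/199.84) + (0.0189+0.2069²/2)·2.2085) / 0.307475 = (-0.059109 + 0.089011) / 0.307475 = 0.097250
d₂ = d₁ − σ√T = 0.097250 − 0.307475 = -0.210224
e^{−rT} = e^{−0.0189·2.2085} = 0.959118
N(−d₁) = 0.461264,  N(−d₂) = 0.583254
Put price V = K·e^{−rT}·N(−d₂) − S·N(−d₁) = 111.792366 − 86.888258 = 24.904108
φ(d₁) = (1/√(2π))·e^{−d₁²/2} = 0.397060
ν = S·φ(d₁)·√T = 111.151878

price = 24.904108
ν = 111.151878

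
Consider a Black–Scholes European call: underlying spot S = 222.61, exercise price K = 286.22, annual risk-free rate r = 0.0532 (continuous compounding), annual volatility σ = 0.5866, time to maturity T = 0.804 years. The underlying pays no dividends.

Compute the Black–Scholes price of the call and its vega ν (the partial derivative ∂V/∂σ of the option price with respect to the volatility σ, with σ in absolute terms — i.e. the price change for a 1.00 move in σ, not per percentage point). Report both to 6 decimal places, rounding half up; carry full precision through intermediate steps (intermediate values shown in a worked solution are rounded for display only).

price = 29.610720
ν = 78.924255

σ√T = 0.5866·√0.804 = 0.525981
d₁ = (ln(S/K) + (r+σ²/2)T) / (σ√T) = (ln(222.61/286.22) + (0.0532+0.5866²/2)·0.804) / 0.525981 = (-0.251339 + 0.181101) / 0.525981 = -0.133538
d₂ = d₁ − σ√T = -0.133538 − 0.525981 = -0.659519
e^{−rT} = e^{−0.0532·0.804} = 0.958129
N(d₁) = 0.446884,  N(d₂) = 0.254781
Call price V = S·N(d₁) − K·e^{−rT}·N(d₂) = 99.480820 − 69.870100 = 29.610720
φ(d₁) = (1/√(2π))·e^{−d₁²/2} = 0.395401
ν = S·φ(d₁)·√T = 78.924255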